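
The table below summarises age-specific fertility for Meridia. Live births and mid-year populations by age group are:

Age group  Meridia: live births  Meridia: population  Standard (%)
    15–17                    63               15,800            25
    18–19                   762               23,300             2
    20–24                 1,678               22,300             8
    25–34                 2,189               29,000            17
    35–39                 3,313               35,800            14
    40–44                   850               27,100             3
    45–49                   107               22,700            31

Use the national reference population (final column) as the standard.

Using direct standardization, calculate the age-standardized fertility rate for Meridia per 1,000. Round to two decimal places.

35.86

Age-specific rates per 1,000 for Meridia: 3.987, 32.704, 75.247, 75.483, 92.542, 31.365, 4.714.
Standard weights: 0.25, 0.02, 0.08, 0.17, 0.14, 0.03, 0.31.
Standardized rate: 0.2500×3.987 + 0.0200×32.704 + 0.0800×75.247 + 0.1700×75.483 + 0.1400×92.542 + 0.0300×31.365 + 0.3100×4.714 = 35.8608 per 1,000.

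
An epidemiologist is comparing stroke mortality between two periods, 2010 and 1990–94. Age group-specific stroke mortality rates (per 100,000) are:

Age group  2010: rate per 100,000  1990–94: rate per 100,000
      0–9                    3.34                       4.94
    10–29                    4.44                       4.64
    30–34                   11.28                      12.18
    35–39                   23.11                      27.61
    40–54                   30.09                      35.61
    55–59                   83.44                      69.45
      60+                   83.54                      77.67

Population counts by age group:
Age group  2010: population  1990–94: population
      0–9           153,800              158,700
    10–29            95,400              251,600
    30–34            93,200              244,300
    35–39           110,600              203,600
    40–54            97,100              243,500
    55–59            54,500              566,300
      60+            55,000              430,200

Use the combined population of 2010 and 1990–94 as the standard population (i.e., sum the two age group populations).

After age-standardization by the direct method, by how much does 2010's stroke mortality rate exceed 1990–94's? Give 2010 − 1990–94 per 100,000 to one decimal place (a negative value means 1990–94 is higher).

2.7

Combined standard total = 2,757,800; weights = 0.1133, 0.1258, 0.1224, 0.1139, 0.1235, 0.2251, 0.1759.
2010: 0.1133×3.34 + 0.1258×4.44 + 0.1224×11.28 + 0.1139×23.11 + 0.1235×30.09 + 0.2251×83.44 + 0.1759×83.54 = 42.1475 per 100,000.
1990–94: 0.1133×4.94 + 0.1258×4.64 + 0.1224×12.18 + 0.1139×27.61 + 0.1235×35.61 + 0.2251×69.45 + 0.1759×77.67 = 39.4766 per 100,000.
Difference = 42.1475 − 39.4766 = 2.6710.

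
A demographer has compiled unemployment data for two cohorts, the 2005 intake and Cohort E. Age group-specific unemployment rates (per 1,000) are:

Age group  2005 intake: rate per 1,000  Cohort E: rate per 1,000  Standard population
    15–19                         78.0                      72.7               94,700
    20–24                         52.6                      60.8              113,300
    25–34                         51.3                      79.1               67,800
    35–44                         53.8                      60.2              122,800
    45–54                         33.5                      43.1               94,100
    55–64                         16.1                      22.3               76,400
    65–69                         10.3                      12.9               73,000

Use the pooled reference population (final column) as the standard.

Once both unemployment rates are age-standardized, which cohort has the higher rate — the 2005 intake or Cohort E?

Cohort E

Standard total = 642,100; weights = 0.1475, 0.1765, 0.1056, 0.1912, 0.1466, 0.1190, 0.1137.
The 2005 intake: 0.1475×78.0 + 0.1765×52.6 + 0.1056×51.3 + 0.1912×53.8 + 0.1466×33.5 + 0.1190×16.1 + 0.1137×10.3 = 44.4872 per 1,000.
Cohort E: 0.1475×72.7 + 0.1765×60.8 + 0.1056×79.1 + 0.1912×60.2 + 0.1466×43.1 + 0.1190×22.3 + 0.1137×12.9 = 51.7521 per 1,000.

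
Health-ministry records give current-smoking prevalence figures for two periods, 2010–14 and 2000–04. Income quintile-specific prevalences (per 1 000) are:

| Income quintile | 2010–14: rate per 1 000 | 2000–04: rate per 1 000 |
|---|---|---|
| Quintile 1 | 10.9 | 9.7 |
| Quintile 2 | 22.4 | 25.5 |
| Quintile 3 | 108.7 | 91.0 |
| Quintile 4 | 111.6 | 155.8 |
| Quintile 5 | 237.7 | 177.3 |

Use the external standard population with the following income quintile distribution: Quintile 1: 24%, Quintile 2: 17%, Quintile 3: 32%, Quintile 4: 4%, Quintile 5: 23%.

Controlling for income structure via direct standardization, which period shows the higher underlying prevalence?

2010–14

Standard weights: 0.24, 0.17, 0.32, 0.04, 0.23.
2010–14: 0.2400×10.9 + 0.1700×22.4 + 0.3200×108.7 + 0.0400×111.6 + 0.2300×237.7 = 100.3430 per 1 000.
2000–04: 0.2400×9.7 + 0.1700×25.5 + 0.3200×91.0 + 0.0400×155.8 + 0.2300×177.3 = 82.7940 per 1 000.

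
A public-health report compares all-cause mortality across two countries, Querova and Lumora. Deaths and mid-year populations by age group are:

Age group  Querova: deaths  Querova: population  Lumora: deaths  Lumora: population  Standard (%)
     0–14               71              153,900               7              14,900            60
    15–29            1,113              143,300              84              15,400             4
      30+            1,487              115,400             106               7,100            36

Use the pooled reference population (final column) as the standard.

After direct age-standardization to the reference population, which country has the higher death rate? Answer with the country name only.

Age-specific rates per 1,000 for Querova: 0.461, 7.767, 12.886.
For Lumora: 0.470, 5.455, 14.930.
Standard weights: 0.60, 0.04, 0.36.
Querova: 0.6000×0.461 + 0.0400×7.767 + 0.3600×12.886 = 5.2263 per 1,000.
Lumora: 0.6000×0.470 + 0.0400×5.455 + 0.3600×14.930 = 5.8747 per 1,000.
The crude rates (6.47 vs 5.27) would put Querova higher, but that reflects its age composition; once standardized to a common age structure, Lumora has the higher underlying rate.

Lumora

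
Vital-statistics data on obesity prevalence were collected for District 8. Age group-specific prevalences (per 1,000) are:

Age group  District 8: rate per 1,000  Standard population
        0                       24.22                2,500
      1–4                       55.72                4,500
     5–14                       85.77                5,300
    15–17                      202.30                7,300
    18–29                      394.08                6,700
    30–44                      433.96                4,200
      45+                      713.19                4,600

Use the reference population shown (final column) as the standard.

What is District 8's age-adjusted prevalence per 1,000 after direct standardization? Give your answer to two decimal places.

Standard total = 35,100; weights = 0.0712, 0.1282, 0.1510, 0.2080, 0.1909, 0.1197, 0.1311.
Standardized rate: 0.0712×24.22 + 0.1282×55.72 + 0.1510×85.77 + 0.2080×202.30 + 0.1909×394.08 + 0.1197×433.96 + 0.1311×713.19 = 284.5101 per 1,000.

284.51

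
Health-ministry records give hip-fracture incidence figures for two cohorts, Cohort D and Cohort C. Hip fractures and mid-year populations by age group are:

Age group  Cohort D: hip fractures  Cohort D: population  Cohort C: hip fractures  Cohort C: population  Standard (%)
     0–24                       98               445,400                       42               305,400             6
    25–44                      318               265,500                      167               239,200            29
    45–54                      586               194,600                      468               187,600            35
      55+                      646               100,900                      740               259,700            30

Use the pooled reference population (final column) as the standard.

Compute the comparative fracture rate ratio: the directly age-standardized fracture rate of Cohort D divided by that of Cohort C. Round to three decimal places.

Age-specific rates per 100,000 for Cohort D: 22.00, 119.77, 301.13, 640.24.
For Cohort C: 13.75, 69.82, 249.47, 284.94.
Standard weights: 0.06, 0.29, 0.35, 0.30.
Cohort D: 0.0600×22.00 + 0.2900×119.77 + 0.3500×301.13 + 0.3000×640.24 = 333.5217 per 100,000.
Cohort C: 0.0600×13.75 + 0.2900×69.82 + 0.3500×249.47 + 0.3000×284.94 = 193.8685 per 100,000.
Ratio = 333.5217 ÷ 193.8685 = 1.72035.

1.720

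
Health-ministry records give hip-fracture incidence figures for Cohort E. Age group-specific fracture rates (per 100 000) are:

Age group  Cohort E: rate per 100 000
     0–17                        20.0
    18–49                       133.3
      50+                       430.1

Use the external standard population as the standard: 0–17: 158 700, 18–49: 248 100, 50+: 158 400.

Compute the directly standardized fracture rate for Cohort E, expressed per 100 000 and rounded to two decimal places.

184.67

Standard total = 565 200; weights = 0.2808, 0.4390, 0.2803.
Standardized rate: 0.2808×20.0 + 0.4390×133.3 + 0.2803×430.1 = 184.6666 per 100 000.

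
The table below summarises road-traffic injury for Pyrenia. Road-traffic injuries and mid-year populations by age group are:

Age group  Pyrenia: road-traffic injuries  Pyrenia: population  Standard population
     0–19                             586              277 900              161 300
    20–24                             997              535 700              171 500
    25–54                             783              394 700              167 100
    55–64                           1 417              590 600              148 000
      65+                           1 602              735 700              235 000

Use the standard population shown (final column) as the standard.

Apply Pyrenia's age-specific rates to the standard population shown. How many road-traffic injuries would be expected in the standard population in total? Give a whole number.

1858

Age-specific rates per 100 000 for Pyrenia: 210.87, 186.11, 198.38, 239.93, 217.75.
Expected road-traffic injuries = Σ (standard pop × age-specific rate ÷ 100 000)
= 161 300×210.87/100 000 + 171 500×186.11/100 000 + 167 100×198.38/100 000 + 148 000×239.93/100 000 + 235 000×217.75/100 000
= 340.13 + 319.18 + 331.49 + 355.09 + 511.72 = 1857.61.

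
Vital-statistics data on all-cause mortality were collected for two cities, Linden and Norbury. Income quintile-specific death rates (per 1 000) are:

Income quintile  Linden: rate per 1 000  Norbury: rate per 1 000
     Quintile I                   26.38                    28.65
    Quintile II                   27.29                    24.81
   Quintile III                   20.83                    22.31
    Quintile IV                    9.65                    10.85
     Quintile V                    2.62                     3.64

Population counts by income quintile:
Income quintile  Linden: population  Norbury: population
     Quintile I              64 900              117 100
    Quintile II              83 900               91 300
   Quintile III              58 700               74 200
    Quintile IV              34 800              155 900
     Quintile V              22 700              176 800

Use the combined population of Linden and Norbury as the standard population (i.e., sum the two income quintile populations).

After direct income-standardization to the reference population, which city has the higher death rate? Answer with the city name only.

Combined standard total = 880 300; weights = 0.2067, 0.1990, 0.1510, 0.2166, 0.2266.
Linden: 0.2067×26.38 + 0.1990×27.29 + 0.1510×20.83 + 0.2166×9.65 + 0.2266×2.62 = 16.7143 per 1 000.
Norbury: 0.2067×28.65 + 0.1990×24.81 + 0.1510×22.31 + 0.2166×10.85 + 0.2266×3.64 = 17.4046 per 1 000.
The crude rates (21.21 vs 15.62) would put Linden higher, but that reflects its income composition; once standardized to a common income structure, Norbury has the higher underlying rate.

Norbury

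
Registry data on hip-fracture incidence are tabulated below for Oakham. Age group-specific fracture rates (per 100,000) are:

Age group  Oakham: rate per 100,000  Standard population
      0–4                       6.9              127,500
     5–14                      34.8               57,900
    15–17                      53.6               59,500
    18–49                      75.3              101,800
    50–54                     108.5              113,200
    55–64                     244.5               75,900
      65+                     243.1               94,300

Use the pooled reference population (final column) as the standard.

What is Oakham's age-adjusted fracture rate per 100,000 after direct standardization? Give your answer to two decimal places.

Standard total = 630,100; weights = 0.2023, 0.0919, 0.0944, 0.1616, 0.1797, 0.1205, 0.1497.
Standardized rate: 0.2023×6.9 + 0.0919×34.8 + 0.0944×53.6 + 0.1616×75.3 + 0.1797×108.5 + 0.1205×244.5 + 0.1497×243.1 = 107.1473 per 100,000.

107.15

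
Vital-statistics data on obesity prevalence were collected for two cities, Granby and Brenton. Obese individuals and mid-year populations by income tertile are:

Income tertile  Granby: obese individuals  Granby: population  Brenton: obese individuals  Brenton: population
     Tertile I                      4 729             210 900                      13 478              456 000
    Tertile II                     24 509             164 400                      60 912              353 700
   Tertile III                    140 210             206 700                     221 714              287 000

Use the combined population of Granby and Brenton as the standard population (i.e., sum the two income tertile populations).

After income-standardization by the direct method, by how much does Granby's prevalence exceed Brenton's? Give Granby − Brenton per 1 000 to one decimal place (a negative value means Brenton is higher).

-37.7

Income-specific rates per 1 000 for Granby: 22.423, 149.082, 678.326.
For Brenton: 29.557, 172.214, 772.523.
Combined standard total = 1 678 700; weights = 0.3973, 0.3086, 0.2941.
Granby: 0.3973×22.423 + 0.3086×149.082 + 0.2941×678.326 = 254.4127 per 1 000.
Brenton: 0.3973×29.557 + 0.3086×172.214 + 0.2941×772.523 = 292.0891 per 1 000.
Difference = 254.4127 − 292.0891 = -37.6764.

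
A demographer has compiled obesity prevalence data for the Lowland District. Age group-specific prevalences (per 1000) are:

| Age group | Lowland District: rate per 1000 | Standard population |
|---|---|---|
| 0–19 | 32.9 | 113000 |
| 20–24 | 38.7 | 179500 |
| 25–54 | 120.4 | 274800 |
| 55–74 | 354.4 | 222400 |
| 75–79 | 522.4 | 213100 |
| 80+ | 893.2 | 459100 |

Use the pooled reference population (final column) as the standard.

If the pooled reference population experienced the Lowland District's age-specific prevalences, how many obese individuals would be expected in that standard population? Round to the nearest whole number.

643960

Expected obese individuals = Σ (standard pop × age-specific rate ÷ 1000)
= 113000×32.9/1000 + 179500×38.7/1000 + 274800×120.4/1000 + 222400×354.4/1000 + 213100×522.4/1000 + 459100×893.2/1000
= 3717.70 + 6946.65 + 33085.92 + 78818.56 + 111323.44 + 410068.12 = 643960.39.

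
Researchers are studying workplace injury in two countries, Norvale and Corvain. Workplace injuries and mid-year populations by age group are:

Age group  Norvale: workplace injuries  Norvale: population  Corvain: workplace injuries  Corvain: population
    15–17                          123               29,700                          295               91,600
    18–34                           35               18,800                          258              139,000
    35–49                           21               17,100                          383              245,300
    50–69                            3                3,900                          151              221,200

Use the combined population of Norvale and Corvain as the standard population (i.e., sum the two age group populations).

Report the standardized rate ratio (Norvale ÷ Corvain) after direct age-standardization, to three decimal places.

Age-specific rates per 10,000 for Norvale: 41.41, 18.62, 12.28, 7.69.
For Corvain: 32.21, 18.56, 15.61, 6.83.
Combined standard total = 766,600; weights = 0.1582, 0.2058, 0.3423, 0.2936.
Norvale: 0.1582×41.41 + 0.2058×18.62 + 0.3423×12.28 + 0.2936×7.69 = 16.8475 per 10,000.
Corvain: 0.1582×32.21 + 0.2058×18.56 + 0.3423×15.61 + 0.2936×6.83 = 16.2654 per 10,000.
Ratio = 16.8475 ÷ 16.2654 = 1.03579.

1.036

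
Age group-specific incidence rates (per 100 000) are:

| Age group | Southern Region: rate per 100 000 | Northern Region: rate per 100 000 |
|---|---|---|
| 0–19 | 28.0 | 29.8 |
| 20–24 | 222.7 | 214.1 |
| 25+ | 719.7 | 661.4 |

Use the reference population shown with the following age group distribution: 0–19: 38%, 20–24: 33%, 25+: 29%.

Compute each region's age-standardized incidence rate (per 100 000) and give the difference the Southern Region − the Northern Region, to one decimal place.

Standard weights: 0.38, 0.33, 0.29.
The Southern Region: 0.3800×28.0 + 0.3300×222.7 + 0.2900×719.7 = 292.8440 per 100 000.
The Northern Region: 0.3800×29.8 + 0.3300×214.1 + 0.2900×661.4 = 273.7830 per 100 000.
Difference = 292.8440 − 273.7830 = 19.0610.

19.1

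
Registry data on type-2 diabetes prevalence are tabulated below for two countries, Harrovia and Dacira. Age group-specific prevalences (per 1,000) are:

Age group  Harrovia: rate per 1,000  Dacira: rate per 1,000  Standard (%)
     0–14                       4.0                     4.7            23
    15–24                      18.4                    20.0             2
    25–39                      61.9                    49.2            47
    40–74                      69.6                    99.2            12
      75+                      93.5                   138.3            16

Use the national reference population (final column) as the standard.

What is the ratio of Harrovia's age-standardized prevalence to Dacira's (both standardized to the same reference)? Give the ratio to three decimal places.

0.916

Standard weights: 0.23, 0.02, 0.47, 0.12, 0.16.
Harrovia: 0.2300×4.0 + 0.0200×18.4 + 0.4700×61.9 + 0.1200×69.6 + 0.1600×93.5 = 53.6930 per 1,000.
Dacira: 0.2300×4.7 + 0.0200×20.0 + 0.4700×49.2 + 0.1200×99.2 + 0.1600×138.3 = 58.6370 per 1,000.
Ratio = 53.6930 ÷ 58.6370 = 0.91568.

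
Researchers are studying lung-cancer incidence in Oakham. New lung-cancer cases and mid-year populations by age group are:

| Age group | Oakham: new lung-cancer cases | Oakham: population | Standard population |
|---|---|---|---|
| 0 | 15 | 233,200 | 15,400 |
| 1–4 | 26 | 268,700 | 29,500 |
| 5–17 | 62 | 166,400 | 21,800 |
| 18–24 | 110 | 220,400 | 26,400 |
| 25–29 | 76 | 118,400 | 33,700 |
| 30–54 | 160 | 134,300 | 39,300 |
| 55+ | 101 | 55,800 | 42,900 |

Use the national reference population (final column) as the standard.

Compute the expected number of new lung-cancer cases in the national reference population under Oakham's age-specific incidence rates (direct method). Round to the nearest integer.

Age-specific rates per 100,000 for Oakham: 6.43, 9.68, 37.26, 49.91, 64.19, 119.14, 181.00.
Expected new lung-cancer cases = Σ (standard pop × age-specific rate ÷ 100,000)
= 15,400×6.43/100,000 + 29,500×9.68/100,000 + 21,800×37.26/100,000 + 26,400×49.91/100,000 + 33,700×64.19/100,000 + 39,300×119.14/100,000 + 42,900×181.00/100,000
= 0.99 + 2.85 + 8.12 + 13.18 + 21.63 + 46.82 + 77.65 = 171.25.

171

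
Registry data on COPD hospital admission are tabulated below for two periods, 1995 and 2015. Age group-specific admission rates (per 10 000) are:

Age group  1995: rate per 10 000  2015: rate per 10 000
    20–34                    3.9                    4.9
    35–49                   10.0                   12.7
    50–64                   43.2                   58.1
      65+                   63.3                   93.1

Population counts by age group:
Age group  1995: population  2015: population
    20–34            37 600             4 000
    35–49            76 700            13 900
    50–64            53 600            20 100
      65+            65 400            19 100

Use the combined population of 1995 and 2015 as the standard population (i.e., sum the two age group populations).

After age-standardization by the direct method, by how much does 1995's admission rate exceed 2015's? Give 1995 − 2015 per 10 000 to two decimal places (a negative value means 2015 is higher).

-13.44

Combined standard total = 290 400; weights = 0.1433, 0.3120, 0.2538, 0.2910.
1995: 0.1433×3.9 + 0.3120×10.0 + 0.2538×43.2 + 0.2910×63.3 = 33.0611 per 10 000.
2015: 0.1433×4.9 + 0.3120×12.7 + 0.2538×58.1 + 0.2910×93.1 = 46.4992 per 10 000.
Difference = 33.0611 − 46.4992 = -13.4382.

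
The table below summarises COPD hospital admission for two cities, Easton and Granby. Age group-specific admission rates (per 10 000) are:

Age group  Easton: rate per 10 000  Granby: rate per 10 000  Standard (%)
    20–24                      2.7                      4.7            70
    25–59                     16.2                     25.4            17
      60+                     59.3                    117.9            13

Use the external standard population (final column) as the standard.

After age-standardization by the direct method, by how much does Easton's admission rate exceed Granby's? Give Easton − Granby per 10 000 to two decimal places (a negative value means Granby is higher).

-10.58

Standard weights: 0.70, 0.17, 0.13.
Easton: 0.7000×2.7 + 0.1700×16.2 + 0.1300×59.3 = 12.3530 per 10 000.
Granby: 0.7000×4.7 + 0.1700×25.4 + 0.1300×117.9 = 22.9350 per 10 000.
Difference = 12.3530 − 22.9350 = -10.5820.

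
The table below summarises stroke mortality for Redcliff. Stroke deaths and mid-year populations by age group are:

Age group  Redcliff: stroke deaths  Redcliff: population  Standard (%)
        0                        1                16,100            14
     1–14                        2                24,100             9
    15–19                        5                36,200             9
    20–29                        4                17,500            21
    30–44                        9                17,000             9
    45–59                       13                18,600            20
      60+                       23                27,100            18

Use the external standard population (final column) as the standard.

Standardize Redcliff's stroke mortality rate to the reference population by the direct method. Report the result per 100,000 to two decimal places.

Age-specific rates per 100,000 for Redcliff: 6.21, 8.30, 13.81, 22.86, 52.94, 69.89, 84.87.
Standard weights: 0.14, 0.09, 0.09, 0.21, 0.09, 0.20, 0.18.
Standardized rate: 0.1400×6.21 + 0.0900×8.30 + 0.0900×13.81 + 0.2100×22.86 + 0.0900×52.94 + 0.2000×69.89 + 0.1800×84.87 = 41.6795 per 100,000.

41.68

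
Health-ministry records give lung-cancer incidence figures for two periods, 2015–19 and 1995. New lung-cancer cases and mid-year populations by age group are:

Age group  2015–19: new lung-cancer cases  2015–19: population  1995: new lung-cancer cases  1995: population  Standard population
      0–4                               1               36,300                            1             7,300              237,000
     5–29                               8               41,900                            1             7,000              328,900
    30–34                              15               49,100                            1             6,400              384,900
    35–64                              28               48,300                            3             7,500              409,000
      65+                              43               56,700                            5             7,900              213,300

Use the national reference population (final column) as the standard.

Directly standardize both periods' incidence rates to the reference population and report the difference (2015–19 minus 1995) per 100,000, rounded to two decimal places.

Age-specific rates per 100,000 for 2015–19: 2.75, 19.09, 30.55, 57.97, 75.84.
For 1995: 13.70, 14.29, 15.62, 40.00, 63.29.
Standard total = 1,573,100; weights = 0.1507, 0.2091, 0.2447, 0.2600, 0.1356.
2015–19: 0.1507×2.75 + 0.2091×19.09 + 0.2447×30.55 + 0.2600×57.97 + 0.1356×75.84 = 37.2370 per 100,000.
1995: 0.1507×13.70 + 0.2091×14.29 + 0.2447×15.62 + 0.2600×40.00 + 0.1356×63.29 = 27.8553 per 100,000.
Difference = 37.2370 − 27.8553 = 9.3817.

9.38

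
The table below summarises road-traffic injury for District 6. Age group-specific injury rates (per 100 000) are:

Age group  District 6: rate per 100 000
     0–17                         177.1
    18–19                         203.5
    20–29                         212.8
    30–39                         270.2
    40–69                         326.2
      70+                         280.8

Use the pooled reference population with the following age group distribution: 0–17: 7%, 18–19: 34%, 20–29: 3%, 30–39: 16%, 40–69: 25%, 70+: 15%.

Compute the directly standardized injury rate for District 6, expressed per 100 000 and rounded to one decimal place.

254.9

Standard weights: 0.07, 0.34, 0.03, 0.16, 0.25, 0.15.
Standardized rate: 0.0700×177.1 + 0.3400×203.5 + 0.0300×212.8 + 0.1600×270.2 + 0.2500×326.2 + 0.1500×280.8 = 254.8730 per 100 000.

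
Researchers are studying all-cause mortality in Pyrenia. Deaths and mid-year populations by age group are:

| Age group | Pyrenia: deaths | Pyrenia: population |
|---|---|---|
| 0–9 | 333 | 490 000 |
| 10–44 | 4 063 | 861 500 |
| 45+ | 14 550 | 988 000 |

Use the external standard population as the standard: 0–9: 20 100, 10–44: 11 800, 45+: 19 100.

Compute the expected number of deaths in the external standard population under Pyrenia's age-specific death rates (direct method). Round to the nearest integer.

Age-specific rates per 1 000 for Pyrenia: 0.680, 4.716, 14.727.
Expected deaths = Σ (standard pop × age-specific rate ÷ 1 000)
= 20 100×0.680/1 000 + 11 800×4.716/1 000 + 19 100×14.727/1 000
= 13.66 + 55.65 + 281.28 = 350.59.

351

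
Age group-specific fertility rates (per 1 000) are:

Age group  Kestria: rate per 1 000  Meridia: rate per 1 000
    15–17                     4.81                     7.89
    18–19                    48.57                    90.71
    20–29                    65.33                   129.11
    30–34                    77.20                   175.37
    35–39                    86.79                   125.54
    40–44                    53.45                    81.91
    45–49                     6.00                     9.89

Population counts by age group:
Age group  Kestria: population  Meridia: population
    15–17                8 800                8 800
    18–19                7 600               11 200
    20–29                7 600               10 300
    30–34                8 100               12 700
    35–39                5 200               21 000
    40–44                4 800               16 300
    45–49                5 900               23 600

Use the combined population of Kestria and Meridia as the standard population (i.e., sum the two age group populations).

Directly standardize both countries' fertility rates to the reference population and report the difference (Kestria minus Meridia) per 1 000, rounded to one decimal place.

Combined standard total = 151 900; weights = 0.1159, 0.1238, 0.1178, 0.1369, 0.1725, 0.1389, 0.1942.
Kestria: 0.1159×4.81 + 0.1238×48.57 + 0.1178×65.33 + 0.1369×77.20 + 0.1725×86.79 + 0.1389×53.45 + 0.1942×6.00 = 48.3978 per 1 000.
Meridia: 0.1159×7.89 + 0.1238×90.71 + 0.1178×129.11 + 0.1369×175.37 + 0.1725×125.54 + 0.1389×81.91 + 0.1942×9.89 = 86.3211 per 1 000.
Difference = 48.3978 − 86.3211 = -37.9233.

-37.9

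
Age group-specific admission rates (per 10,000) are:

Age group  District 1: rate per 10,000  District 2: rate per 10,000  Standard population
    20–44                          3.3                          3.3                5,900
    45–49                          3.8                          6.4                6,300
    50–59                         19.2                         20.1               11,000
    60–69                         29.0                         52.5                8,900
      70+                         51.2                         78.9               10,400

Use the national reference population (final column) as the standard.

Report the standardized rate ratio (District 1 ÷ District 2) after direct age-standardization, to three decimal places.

Standard total = 42,500; weights = 0.1388, 0.1482, 0.2588, 0.2094, 0.2447.
District 1: 0.1388×3.3 + 0.1482×3.8 + 0.2588×19.2 + 0.2094×29.0 + 0.2447×51.2 = 24.5927 per 10,000.
District 2: 0.1388×3.3 + 0.1482×6.4 + 0.2588×20.1 + 0.2094×52.5 + 0.2447×78.9 = 36.9106 per 10,000.
Ratio = 24.5927 ÷ 36.9106 = 0.66628.

0.666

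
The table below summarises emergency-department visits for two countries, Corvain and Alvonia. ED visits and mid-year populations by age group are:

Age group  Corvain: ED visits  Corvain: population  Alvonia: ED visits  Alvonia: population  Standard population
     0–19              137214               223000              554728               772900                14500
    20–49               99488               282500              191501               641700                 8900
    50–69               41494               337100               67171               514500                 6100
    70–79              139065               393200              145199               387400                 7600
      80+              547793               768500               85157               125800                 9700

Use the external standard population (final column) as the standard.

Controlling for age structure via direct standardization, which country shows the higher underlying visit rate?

Age-specific rates per 1000 for Corvain: 615.309, 352.170, 123.091, 353.675, 712.808.
For Alvonia: 717.723, 298.428, 130.556, 374.804, 676.924.
Standard total = 46800; weights = 0.3098, 0.1902, 0.1303, 0.1624, 0.2073.
Corvain: 0.3098×615.309 + 0.1902×352.170 + 0.1303×123.091 + 0.1624×353.675 + 0.2073×712.808 = 478.8317 per 1000.
Alvonia: 0.3098×717.723 + 0.1902×298.428 + 0.1303×130.556 + 0.1624×374.804 + 0.2073×676.924 = 497.3087 per 1000.
The crude rates (481.49 vs 427.37) would put Corvain higher, but that reflects its age composition; once standardized to a common age structure, Alvonia has the higher underlying rate.

Alvonia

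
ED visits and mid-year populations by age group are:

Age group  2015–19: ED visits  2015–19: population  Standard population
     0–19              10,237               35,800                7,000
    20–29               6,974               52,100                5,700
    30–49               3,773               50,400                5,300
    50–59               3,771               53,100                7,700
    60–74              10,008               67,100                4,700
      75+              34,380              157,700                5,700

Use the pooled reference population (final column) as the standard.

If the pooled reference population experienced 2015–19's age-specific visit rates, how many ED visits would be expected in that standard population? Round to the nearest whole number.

Age-specific rates per 1,000 for 2015–19: 285.950, 133.858, 74.861, 71.017, 149.151, 218.009.
Expected ED visits = Σ (standard pop × age-specific rate ÷ 1,000)
= 7,000×285.950/1,000 + 5,700×133.858/1,000 + 5,300×74.861/1,000 + 7,700×71.017/1,000 + 4,700×149.151/1,000 + 5,700×218.009/1,000
= 2001.65 + 762.99 + 396.76 + 546.83 + 701.01 + 1242.65 = 5651.89.

5652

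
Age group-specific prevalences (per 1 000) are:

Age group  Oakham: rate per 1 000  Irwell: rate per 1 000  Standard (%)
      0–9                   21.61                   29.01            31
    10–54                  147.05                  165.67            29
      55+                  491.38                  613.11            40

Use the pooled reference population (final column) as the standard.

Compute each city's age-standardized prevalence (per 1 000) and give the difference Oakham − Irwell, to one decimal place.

Standard weights: 0.31, 0.29, 0.40.
Oakham: 0.3100×21.61 + 0.2900×147.05 + 0.4000×491.38 = 245.8956 per 1 000.
Irwell: 0.3100×29.01 + 0.2900×165.67 + 0.4000×613.11 = 302.2814 per 1 000.
Difference = 245.8956 − 302.2814 = -56.3858.

-56.4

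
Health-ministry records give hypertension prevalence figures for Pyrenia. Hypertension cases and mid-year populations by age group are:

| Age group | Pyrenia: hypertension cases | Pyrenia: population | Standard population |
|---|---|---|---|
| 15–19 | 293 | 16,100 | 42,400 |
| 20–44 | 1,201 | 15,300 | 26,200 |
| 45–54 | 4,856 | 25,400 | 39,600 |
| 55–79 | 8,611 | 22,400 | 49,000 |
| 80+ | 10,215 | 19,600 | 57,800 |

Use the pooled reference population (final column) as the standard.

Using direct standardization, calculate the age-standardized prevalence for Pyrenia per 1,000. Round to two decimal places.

276.09

Age-specific rates per 1,000 for Pyrenia: 18.199, 78.497, 191.181, 384.420, 521.173.
Standard total = 215,000; weights = 0.1972, 0.1219, 0.1842, 0.2279, 0.2688.
Standardized rate: 0.1972×18.199 + 0.1219×78.497 + 0.1842×191.181 + 0.2279×384.420 + 0.2688×521.173 = 276.0902 per 1,000.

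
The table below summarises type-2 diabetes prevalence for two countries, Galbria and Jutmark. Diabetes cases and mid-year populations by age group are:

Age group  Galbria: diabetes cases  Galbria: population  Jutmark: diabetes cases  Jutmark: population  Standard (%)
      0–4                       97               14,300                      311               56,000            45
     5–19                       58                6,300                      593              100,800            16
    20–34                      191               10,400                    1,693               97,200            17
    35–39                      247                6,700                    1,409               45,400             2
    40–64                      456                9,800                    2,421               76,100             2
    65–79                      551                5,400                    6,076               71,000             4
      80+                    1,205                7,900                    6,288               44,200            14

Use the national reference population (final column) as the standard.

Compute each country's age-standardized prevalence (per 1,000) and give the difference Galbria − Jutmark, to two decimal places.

Age-specific rates per 1,000 for Galbria: 6.783, 9.206, 18.365, 36.866, 46.531, 102.037, 152.532.
For Jutmark: 5.554, 5.883, 17.418, 31.035, 31.813, 85.577, 142.262.
Standard weights: 0.45, 0.16, 0.17, 0.02, 0.02, 0.04, 0.14.
Galbria: 0.4500×6.783 + 0.1600×9.206 + 0.1700×18.365 + 0.0200×36.866 + 0.0200×46.531 + 0.0400×102.037 + 0.1400×152.532 = 34.7514 per 1,000.
Jutmark: 0.4500×5.554 + 0.1600×5.883 + 0.1700×17.418 + 0.0200×31.035 + 0.0200×31.813 + 0.0400×85.577 + 0.1400×142.262 = 30.9982 per 1,000.
Difference = 34.7514 − 30.9982 = 3.7532.

3.75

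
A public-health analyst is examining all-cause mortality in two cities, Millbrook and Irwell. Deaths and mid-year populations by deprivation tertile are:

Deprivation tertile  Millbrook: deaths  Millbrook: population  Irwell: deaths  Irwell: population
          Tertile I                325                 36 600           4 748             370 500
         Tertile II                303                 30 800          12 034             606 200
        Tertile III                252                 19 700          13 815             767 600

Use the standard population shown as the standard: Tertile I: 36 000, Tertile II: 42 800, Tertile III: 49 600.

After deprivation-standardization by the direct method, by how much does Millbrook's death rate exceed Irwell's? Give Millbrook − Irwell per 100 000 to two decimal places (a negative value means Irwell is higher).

-645.23

Deprivation-specific rates per 100 000 for Millbrook: 887.98, 983.77, 1279.19.
For Irwell: 1281.51, 1985.15, 1799.77.
Standard total = 128 400; weights = 0.2804, 0.3333, 0.3863.
Millbrook: 0.2804×887.98 + 0.3333×983.77 + 0.3863×1279.19 = 1071.0290 per 100 000.
Irwell: 0.2804×1281.51 + 0.3333×1985.15 + 0.3863×1799.77 = 1716.2566 per 100 000.
Difference = 1071.0290 − 1716.2566 = -645.2276.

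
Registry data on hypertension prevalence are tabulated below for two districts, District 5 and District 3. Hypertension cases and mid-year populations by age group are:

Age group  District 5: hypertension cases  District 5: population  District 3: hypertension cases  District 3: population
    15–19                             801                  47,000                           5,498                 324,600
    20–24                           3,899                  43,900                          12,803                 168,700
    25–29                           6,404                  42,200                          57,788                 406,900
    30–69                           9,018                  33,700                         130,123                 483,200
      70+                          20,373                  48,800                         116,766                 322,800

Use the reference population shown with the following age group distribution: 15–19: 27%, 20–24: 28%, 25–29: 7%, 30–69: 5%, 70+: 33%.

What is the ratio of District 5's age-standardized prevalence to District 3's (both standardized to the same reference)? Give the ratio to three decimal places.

1.134

Age-specific rates per 1,000 for District 5: 17.043, 88.815, 151.754, 267.596, 417.480.
For District 3: 16.938, 75.892, 142.020, 269.294, 361.729.
Standard weights: 0.27, 0.28, 0.07, 0.05, 0.33.
District 5: 0.2700×17.043 + 0.2800×88.815 + 0.0700×151.754 + 0.0500×267.596 + 0.3300×417.480 = 191.2406 per 1,000.
District 3: 0.2700×16.938 + 0.2800×75.892 + 0.0700×142.020 + 0.0500×269.294 + 0.3300×361.729 = 168.5996 per 1,000.
Ratio = 191.2406 ÷ 168.5996 = 1.13429.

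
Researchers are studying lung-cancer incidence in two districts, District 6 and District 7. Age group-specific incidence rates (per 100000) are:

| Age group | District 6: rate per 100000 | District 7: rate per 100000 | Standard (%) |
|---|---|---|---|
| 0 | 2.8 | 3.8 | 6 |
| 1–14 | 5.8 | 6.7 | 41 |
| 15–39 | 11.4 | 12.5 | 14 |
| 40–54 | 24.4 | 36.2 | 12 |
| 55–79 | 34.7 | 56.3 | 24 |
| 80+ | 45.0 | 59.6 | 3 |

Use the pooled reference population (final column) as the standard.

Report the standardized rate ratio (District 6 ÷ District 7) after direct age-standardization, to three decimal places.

Standard weights: 0.06, 0.41, 0.14, 0.12, 0.24, 0.03.
District 6: 0.0600×2.8 + 0.4100×5.8 + 0.1400×11.4 + 0.1200×24.4 + 0.2400×34.7 + 0.0300×45.0 = 16.7480 per 100000.
District 7: 0.0600×3.8 + 0.4100×6.7 + 0.1400×12.5 + 0.1200×36.2 + 0.2400×56.3 + 0.0300×59.6 = 24.3690 per 100000.
Ratio = 16.7480 ÷ 24.3690 = 0.68727.

0.687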